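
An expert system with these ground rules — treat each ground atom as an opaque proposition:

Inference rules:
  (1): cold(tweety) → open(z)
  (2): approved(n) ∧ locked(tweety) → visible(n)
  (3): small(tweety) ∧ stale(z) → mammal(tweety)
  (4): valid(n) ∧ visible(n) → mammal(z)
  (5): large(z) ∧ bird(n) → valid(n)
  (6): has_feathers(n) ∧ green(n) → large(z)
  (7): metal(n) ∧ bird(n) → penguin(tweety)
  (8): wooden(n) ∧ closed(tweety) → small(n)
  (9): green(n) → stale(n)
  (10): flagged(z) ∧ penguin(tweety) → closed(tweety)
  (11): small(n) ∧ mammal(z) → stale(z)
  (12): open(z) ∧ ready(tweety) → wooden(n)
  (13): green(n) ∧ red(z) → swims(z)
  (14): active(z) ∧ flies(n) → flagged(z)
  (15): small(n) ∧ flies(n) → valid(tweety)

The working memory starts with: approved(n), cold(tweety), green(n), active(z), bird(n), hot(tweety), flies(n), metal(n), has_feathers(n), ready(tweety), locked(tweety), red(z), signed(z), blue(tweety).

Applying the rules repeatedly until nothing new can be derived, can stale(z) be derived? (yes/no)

yes

[1] (1) [cold(tweety) → open(z)]; (2) [approved(n) ∧ locked(tweety) → visible(n)]; (6) [has_feathers(n) ∧ green(n) → large(z)]; (7) [metal(n) ∧ bird(n) → penguin(tweety)]; (9) [green(n) → stale(n)]; (13) [green(n) ∧ red(z) → swims(z)]; (14) [active(z) ∧ flies(n) → flagged(z)]. ⇒ new: open(z), visible(n), large(z), penguin(tweety), stale(n), swims(z), flagged(z).
[2] (5) [large(z) ∧ bird(n) → valid(n)]; (10) [flagged(z) ∧ penguin(tweety) → closed(tweety)]; (12) [open(z) ∧ ready(tweety) → wooden(n)]. ⇒ new: valid(n), closed(tweety), wooden(n).
[3] (4) [valid(n) ∧ visible(n) → mammal(z)]; (8) [wooden(n) ∧ closed(tweety) → small(n)]. ⇒ new: mammal(z), small(n).
[4] (11) [small(n) ∧ mammal(z) → stale(z)]; (15) [small(n) ∧ flies(n) → valid(tweety)]. ⇒ new: stale(z), valid(tweety).
stale(z) appears in round 4, so it is derivable.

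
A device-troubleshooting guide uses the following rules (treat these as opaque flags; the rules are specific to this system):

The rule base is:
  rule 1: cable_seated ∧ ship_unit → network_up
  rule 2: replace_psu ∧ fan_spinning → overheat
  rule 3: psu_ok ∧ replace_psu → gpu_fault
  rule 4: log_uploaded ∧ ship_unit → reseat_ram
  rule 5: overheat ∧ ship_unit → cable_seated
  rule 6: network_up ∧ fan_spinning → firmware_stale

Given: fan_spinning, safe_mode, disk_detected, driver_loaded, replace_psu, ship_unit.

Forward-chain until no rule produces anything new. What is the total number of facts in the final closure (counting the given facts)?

10

Round 1: rule 2 [replace_psu ∧ fan_spinning → overheat]. New: overheat.
Round 2: rule 5 [overheat ∧ ship_unit → cable_seated]. New: cable_seated.
Round 3: rule 1 [cable_seated ∧ ship_unit → network_up]. New: network_up.
Round 4: rule 6 [network_up ∧ fan_spinning → firmware_stale]. New: firmware_stale.
Closure: {cable_seated, disk_detected, driver_loaded, fan_spinning, firmware_stale, network_up, overheat, replace_psu, safe_mode, ship_unit} — 10 facts.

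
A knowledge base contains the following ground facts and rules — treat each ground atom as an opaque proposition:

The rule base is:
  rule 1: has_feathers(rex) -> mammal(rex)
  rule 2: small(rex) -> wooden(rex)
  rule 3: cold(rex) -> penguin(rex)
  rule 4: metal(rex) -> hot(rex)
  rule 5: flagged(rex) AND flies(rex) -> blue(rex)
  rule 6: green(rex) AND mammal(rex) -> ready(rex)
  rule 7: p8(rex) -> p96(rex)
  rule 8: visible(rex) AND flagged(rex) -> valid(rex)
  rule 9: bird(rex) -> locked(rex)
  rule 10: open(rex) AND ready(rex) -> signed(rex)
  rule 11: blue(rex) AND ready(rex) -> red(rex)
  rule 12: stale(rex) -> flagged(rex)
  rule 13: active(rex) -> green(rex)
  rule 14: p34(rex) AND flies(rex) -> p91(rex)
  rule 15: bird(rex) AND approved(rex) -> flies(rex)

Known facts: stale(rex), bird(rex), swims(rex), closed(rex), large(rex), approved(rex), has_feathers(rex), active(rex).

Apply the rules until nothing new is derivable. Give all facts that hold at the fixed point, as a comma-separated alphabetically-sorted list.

Round 1: rule 1 [has_feathers(rex) -> mammal(rex)]; rule 9 [bird(rex) -> locked(rex)]; rule 12 [stale(rex) -> flagged(rex)]; rule 13 [active(rex) -> green(rex)]; rule 15 [bird(rex) AND approved(rex) -> flies(rex)]. Adds mammal(rex), locked(rex), flagged(rex), green(rex), flies(rex).
Round 2: rule 5 [flagged(rex) AND flies(rex) -> blue(rex)]; rule 6 [green(rex) AND mammal(rex) -> ready(rex)]. Adds blue(rex), ready(rex).
Round 3: rule 11 [blue(rex) AND ready(rex) -> red(rex)]. Adds red(rex).

active(rex), approved(rex), bird(rex), blue(rex), closed(rex), flagged(rex), flies(rex), green(rex), has_feathers(rex), large(rex), locked(rex), mammal(rex), ready(rex), red(rex), stale(rex), swims(rex)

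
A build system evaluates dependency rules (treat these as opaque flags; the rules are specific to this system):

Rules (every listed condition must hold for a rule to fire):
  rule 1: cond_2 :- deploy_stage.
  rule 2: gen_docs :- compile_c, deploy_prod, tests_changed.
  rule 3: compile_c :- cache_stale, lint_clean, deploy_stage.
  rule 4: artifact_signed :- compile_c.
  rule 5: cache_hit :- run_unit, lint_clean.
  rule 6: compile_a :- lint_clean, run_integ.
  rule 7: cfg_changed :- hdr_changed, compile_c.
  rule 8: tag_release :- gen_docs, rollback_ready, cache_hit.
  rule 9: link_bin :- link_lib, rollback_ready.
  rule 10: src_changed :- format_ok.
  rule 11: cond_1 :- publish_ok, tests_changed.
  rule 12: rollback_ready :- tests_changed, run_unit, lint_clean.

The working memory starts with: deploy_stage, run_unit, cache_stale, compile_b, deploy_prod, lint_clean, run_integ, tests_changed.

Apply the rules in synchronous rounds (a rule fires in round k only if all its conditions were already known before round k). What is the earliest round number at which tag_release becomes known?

3

[1] rule 1 [cond_2 :- deploy_stage.]; rule 3 [compile_c :- cache_stale, lint_clean, deploy_stage.]; rule 5 [cache_hit :- run_unit, lint_clean.]; rule 6 [compile_a :- lint_clean, run_integ.]; rule 12 [rollback_ready :- tests_changed, run_unit, lint_clean.]. ⇒ new: cond_2, compile_c, cache_hit, compile_a, rollback_ready.
[2] rule 2 [gen_docs :- compile_c, deploy_prod, tests_changed.]; rule 4 [artifact_signed :- compile_c.]. ⇒ new: gen_docs, artifact_signed.
[3] rule 8 [tag_release :- gen_docs, rollback_ready, cache_hit.]. ⇒ new: tag_release.
tag_release first appears in round 3.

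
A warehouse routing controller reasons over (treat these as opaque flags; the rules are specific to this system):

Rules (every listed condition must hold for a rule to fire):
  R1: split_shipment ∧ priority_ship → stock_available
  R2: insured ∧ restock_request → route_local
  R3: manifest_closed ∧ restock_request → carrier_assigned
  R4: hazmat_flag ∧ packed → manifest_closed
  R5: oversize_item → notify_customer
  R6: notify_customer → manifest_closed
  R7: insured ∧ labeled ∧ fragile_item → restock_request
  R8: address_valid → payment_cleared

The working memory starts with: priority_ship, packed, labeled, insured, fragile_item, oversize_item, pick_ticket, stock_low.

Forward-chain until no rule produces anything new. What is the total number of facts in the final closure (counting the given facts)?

[1] R5 [oversize_item → notify_customer]; R7 [insured ∧ labeled ∧ fragile_item → restock_request]. ⇒ new: notify_customer, restock_request.
[2] R2 [insured ∧ restock_request → route_local]; R6 [notify_customer → manifest_closed]. ⇒ new: route_local, manifest_closed.
[3] R3 [manifest_closed ∧ restock_request → carrier_assigned]. ⇒ new: carrier_assigned.
Closure: {carrier_assigned, fragile_item, insured, labeled, manifest_closed, notify_customer, oversize_item, packed, pick_ticket, priority_ship, restock_request, route_local, stock_low} — 13 facts.

13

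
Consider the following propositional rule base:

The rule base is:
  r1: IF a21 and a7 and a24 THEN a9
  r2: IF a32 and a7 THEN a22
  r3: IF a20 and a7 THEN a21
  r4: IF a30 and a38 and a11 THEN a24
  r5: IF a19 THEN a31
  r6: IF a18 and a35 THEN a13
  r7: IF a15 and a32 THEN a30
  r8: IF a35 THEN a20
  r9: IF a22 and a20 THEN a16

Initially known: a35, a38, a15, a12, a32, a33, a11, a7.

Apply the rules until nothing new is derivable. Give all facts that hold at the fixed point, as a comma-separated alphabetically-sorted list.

Round 1: r2 [IF a32 and a7 THEN a22]; r7 [IF a15 and a32 THEN a30]; r8 [IF a35 THEN a20]. New: a22, a30, a20.
Round 2: r3 [IF a20 and a7 THEN a21]; r4 [IF a30 and a38 and a11 THEN a24]; r9 [IF a22 and a20 THEN a16]. New: a21, a24, a16.
Round 3: r1 [IF a21 and a7 and a24 THEN a9]. New: a9.

a11, a12, a15, a16, a20, a21, a22, a24, a30, a32, a33, a35, a38, a7, a9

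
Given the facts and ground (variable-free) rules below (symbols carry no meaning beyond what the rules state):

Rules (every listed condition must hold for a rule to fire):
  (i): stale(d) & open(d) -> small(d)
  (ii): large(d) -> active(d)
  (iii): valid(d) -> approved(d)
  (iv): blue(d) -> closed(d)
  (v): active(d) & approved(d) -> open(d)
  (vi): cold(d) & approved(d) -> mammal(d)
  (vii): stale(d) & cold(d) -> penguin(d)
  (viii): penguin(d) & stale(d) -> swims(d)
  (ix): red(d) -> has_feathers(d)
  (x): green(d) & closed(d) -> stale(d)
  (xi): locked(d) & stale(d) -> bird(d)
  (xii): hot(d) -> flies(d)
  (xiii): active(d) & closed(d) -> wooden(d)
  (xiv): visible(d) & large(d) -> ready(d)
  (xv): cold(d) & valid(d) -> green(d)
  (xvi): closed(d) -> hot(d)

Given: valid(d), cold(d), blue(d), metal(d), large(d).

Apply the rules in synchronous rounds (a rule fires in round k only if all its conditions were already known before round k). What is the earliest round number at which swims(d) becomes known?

4

Round 1 fires (ii), (iii), (iv), (xv), giving active(d), approved(d), closed(d), green(d).
Round 2 fires (v), (vi), (x), (xiii), (xvi), giving open(d), mammal(d), stale(d), wooden(d), hot(d).
Round 3 fires (i), (vii), (xii), giving small(d), penguin(d), flies(d).
Round 4 fires (viii), giving swims(d).
swims(d) first appears in round 4.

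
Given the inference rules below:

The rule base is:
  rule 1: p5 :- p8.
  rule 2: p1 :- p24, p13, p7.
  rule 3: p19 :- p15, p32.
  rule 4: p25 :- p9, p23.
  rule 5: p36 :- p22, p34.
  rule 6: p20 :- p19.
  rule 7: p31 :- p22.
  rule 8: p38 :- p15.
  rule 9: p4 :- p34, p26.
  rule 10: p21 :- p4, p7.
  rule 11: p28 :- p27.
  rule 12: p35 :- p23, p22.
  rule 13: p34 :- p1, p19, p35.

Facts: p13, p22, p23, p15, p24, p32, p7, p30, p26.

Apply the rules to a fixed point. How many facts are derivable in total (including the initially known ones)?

Round 1 — rule 2, rule 3, rule 7, rule 8, rule 12, derive p1, p19, p31, p38, p35.
Round 2 — rule 6, rule 13, derive p20, p34.
Round 3 — rule 5, rule 9, derive p36, p4.
Round 4 — rule 10, derive p21.
Closure: {p1, p13, p15, p19, p20, p21, p22, p23, p24, p26, p30, p31, p32, p34, p35, p36, p38, p4, p7} — 19 facts.

19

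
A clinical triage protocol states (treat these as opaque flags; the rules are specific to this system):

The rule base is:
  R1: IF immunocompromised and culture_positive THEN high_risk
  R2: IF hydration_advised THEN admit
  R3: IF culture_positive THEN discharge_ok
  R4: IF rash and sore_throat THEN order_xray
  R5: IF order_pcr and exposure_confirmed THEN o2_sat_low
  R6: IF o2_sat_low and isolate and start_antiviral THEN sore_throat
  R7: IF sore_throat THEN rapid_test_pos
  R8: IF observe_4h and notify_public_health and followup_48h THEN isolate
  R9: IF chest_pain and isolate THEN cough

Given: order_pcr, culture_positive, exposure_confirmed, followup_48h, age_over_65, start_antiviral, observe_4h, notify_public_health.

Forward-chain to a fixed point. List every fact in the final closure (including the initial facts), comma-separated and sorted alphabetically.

age_over_65, culture_positive, discharge_ok, exposure_confirmed, followup_48h, isolate, notify_public_health, o2_sat_low, observe_4h, order_pcr, rapid_test_pos, sore_throat, start_antiviral

Round 1: R3 [IF culture_positive THEN discharge_ok]; R5 [IF order_pcr and exposure_confirmed THEN o2_sat_low]; R8 [IF observe_4h and notify_public_health and followup_48h THEN isolate]. New: discharge_ok, o2_sat_low, isolate.
Round 2: R6 [IF o2_sat_low and isolate and start_antiviral THEN sore_throat]. New: sore_throat.
Round 3: R7 [IF sore_throat THEN rapid_test_pos]. New: rapid_test_pos.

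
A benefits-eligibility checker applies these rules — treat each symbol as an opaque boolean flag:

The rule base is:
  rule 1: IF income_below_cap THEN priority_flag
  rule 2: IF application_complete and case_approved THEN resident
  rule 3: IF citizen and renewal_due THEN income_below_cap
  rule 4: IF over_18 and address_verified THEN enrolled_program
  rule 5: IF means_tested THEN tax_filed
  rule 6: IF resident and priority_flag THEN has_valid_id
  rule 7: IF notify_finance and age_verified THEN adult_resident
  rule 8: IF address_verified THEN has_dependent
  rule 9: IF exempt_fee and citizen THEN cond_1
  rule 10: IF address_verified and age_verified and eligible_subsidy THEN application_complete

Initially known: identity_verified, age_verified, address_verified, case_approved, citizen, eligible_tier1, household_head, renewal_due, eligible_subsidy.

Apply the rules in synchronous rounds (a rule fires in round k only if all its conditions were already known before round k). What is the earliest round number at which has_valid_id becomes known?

3

Round 1 fires rule 3, rule 8, rule 10, giving income_below_cap, has_dependent, application_complete.
Round 2 fires rule 1, rule 2, giving priority_flag, resident.
Round 3 fires rule 6, giving has_valid_id.
has_valid_id first appears in round 3.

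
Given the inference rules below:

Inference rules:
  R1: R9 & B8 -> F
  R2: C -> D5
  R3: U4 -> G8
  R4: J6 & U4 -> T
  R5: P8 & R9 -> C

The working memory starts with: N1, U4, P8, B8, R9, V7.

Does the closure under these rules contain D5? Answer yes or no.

[1] R1 [R9 & B8 -> F]; R3 [U4 -> G8]; R5 [P8 & R9 -> C]. ⇒ new: F, G8, C.
[2] R2 [C -> D5]. ⇒ new: D5.
D5 appears in round 2, so it is derivable.

yes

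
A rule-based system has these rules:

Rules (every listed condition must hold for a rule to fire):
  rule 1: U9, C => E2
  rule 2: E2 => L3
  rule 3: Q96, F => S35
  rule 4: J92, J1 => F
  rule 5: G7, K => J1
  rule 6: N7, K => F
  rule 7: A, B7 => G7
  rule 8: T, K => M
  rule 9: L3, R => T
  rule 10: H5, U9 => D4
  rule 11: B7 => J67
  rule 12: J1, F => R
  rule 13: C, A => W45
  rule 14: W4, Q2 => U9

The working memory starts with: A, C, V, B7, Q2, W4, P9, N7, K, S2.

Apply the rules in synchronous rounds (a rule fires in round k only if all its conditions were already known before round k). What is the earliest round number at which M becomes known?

5

Round 1: rule 6 [N7, K => F]; rule 7 [A, B7 => G7]; rule 11 [B7 => J67]; rule 13 [C, A => W45]; rule 14 [W4, Q2 => U9]. New: F, G7, J67, W45, U9.
Round 2: rule 1 [U9, C => E2]; rule 5 [G7, K => J1]. New: E2, J1.
Round 3: rule 2 [E2 => L3]; rule 12 [J1, F => R]. New: L3, R.
Round 4: rule 9 [L3, R => T]. New: T.
Round 5: rule 8 [T, K => M]. New: M.
M first appears in round 5.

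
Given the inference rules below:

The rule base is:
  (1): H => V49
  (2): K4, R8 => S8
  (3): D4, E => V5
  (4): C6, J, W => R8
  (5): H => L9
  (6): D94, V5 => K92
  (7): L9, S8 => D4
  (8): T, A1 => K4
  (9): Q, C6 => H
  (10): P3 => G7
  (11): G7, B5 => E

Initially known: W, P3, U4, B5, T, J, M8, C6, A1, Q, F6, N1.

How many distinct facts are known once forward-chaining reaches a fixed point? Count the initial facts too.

22

Round 1: (4) [C6, J, W => R8]; (8) [T, A1 => K4]; (9) [Q, C6 => H]; (10) [P3 => G7]. New: R8, K4, H, G7.
Round 2: (1) [H => V49]; (2) [K4, R8 => S8]; (5) [H => L9]; (11) [G7, B5 => E]. New: V49, S8, L9, E.
Round 3: (7) [L9, S8 => D4]. New: D4.
Round 4: (3) [D4, E => V5]. New: V5.
Closure: {A1, B5, C6, D4, E, F6, G7, H, J, K4, L9, M8, N1, P3, Q, R8, S8, T, U4, V49, V5, W} — 22 facts.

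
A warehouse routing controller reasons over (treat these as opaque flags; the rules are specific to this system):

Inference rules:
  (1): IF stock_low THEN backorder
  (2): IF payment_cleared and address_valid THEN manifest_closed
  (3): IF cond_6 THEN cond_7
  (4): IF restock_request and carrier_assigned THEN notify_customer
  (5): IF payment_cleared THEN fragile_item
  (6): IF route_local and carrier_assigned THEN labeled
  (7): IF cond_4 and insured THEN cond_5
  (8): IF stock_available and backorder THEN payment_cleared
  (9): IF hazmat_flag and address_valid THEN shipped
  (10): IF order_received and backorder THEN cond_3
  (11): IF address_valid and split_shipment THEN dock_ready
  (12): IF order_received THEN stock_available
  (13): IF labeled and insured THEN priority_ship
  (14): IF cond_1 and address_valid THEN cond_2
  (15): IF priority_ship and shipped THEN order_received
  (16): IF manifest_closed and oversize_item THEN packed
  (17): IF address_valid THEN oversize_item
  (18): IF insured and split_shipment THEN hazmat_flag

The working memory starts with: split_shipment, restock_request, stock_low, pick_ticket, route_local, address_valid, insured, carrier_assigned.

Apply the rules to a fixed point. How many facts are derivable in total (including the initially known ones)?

23

Round 1: (1) [IF stock_low THEN backorder]; (4) [IF restock_request and carrier_assigned THEN notify_customer]; (6) [IF route_local and carrier_assigned THEN labeled]; (11) [IF address_valid and split_shipment THEN dock_ready]; (17) [IF address_valid THEN oversize_item]; (18) [IF insured and split_shipment THEN hazmat_flag]. New: backorder, notify_customer, labeled, dock_ready, oversize_item, hazmat_flag.
Round 2: (9) [IF hazmat_flag and address_valid THEN shipped]; (13) [IF labeled and insured THEN priority_ship]. New: shipped, priority_ship.
Round 3: (15) [IF priority_ship and shipped THEN order_received]. New: order_received.
Round 4: (10) [IF order_received and backorder THEN cond_3]; (12) [IF order_received THEN stock_available]. New: cond_3, stock_available.
Round 5: (8) [IF stock_available and backorder THEN payment_cleared]. New: payment_cleared.
Round 6: (2) [IF payment_cleared and address_valid THEN manifest_closed]; (5) [IF payment_cleared THEN fragile_item]. New: manifest_closed, fragile_item.
Round 7: (16) [IF manifest_closed and oversize_item THEN packed]. New: packed.
Closure: {address_valid, backorder, carrier_assigned, cond_3, dock_ready, fragile_item, hazmat_flag, insured, labeled, manifest_closed, notify_customer, order_received, oversize_item, packed, payment_cleared, pick_ticket, priority_ship, restock_request, route_local, shipped, split_shipment, stock_available, stock_low} — 23 facts.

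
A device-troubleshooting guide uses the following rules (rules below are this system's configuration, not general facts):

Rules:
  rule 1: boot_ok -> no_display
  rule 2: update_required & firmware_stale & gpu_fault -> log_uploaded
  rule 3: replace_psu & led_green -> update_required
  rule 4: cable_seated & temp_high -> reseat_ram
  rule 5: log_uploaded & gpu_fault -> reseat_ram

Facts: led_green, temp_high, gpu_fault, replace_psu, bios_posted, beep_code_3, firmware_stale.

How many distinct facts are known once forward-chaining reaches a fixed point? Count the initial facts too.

10

Round 1 fires rule 3, giving update_required.
Round 2 fires rule 2, giving log_uploaded.
Round 3 fires rule 5, giving reseat_ram.
Closure: {beep_code_3, bios_posted, firmware_stale, gpu_fault, led_green, log_uploaded, replace_psu, reseat_ram, temp_high, update_required} — 10 facts.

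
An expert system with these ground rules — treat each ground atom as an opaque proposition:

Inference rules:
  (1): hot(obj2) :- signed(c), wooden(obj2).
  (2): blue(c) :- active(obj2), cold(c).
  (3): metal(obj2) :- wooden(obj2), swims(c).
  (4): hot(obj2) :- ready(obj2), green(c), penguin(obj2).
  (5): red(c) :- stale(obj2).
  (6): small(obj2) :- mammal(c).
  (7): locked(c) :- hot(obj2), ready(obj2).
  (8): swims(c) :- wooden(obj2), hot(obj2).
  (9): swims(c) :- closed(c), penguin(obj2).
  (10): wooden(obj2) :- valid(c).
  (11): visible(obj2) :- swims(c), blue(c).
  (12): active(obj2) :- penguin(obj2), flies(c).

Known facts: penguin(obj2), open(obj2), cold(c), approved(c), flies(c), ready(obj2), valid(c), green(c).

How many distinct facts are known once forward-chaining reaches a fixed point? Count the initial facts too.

16

[1] (4) [hot(obj2) :- ready(obj2), green(c), penguin(obj2).]; (10) [wooden(obj2) :- valid(c).]; (12) [active(obj2) :- penguin(obj2), flies(c).]. ⇒ new: hot(obj2), wooden(obj2), active(obj2).
[2] (2) [blue(c) :- active(obj2), cold(c).]; (7) [locked(c) :- hot(obj2), ready(obj2).]; (8) [swims(c) :- wooden(obj2), hot(obj2).]. ⇒ new: blue(c), locked(c), swims(c).
[3] (3) [metal(obj2) :- wooden(obj2), swims(c).]; (11) [visible(obj2) :- swims(c), blue(c).]. ⇒ new: metal(obj2), visible(obj2).
Closure: {active(obj2), approved(c), blue(c), cold(c), flies(c), green(c), hot(obj2), locked(c), metal(obj2), open(obj2), penguin(obj2), ready(obj2), swims(c), valid(c), visible(obj2), wooden(obj2)} — 16 facts.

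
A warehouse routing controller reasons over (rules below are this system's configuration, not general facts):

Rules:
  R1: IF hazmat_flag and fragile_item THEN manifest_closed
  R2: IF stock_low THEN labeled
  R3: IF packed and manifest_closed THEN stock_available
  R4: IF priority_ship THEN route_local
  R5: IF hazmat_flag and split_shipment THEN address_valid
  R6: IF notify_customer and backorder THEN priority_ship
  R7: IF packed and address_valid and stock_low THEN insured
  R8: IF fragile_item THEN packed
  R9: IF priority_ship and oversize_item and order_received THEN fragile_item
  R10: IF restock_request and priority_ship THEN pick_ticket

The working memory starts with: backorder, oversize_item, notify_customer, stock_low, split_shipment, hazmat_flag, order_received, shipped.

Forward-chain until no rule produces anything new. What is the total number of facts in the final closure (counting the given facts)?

17

Round 1 fires R2, R5, R6, giving labeled, address_valid, priority_ship.
Round 2 fires R4, R9, giving route_local, fragile_item.
Round 3 fires R1, R8, giving manifest_closed, packed.
Round 4 fires R3, R7, giving stock_available, insured.
Closure: {address_valid, backorder, fragile_item, hazmat_flag, insured, labeled, manifest_closed, notify_customer, order_received, oversize_item, packed, priority_ship, route_local, shipped, split_shipment, stock_available, stock_low} — 17 facts.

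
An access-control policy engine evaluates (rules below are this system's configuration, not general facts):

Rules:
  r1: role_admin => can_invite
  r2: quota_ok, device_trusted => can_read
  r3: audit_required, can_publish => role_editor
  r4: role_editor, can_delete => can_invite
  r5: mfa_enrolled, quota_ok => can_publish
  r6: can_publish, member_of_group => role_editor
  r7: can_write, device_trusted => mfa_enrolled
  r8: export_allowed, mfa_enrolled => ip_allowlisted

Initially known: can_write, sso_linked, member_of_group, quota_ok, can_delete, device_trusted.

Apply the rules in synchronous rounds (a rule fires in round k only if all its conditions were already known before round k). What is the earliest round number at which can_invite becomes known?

4

Round 1: r2 [quota_ok, device_trusted => can_read]; r7 [can_write, device_trusted => mfa_enrolled]. Adds can_read, mfa_enrolled.
Round 2: r5 [mfa_enrolled, quota_ok => can_publish]. Adds can_publish.
Round 3: r6 [can_publish, member_of_group => role_editor]. Adds role_editor.
Round 4: r4 [role_editor, can_delete => can_invite]. Adds can_invite.
can_invite first appears in round 4.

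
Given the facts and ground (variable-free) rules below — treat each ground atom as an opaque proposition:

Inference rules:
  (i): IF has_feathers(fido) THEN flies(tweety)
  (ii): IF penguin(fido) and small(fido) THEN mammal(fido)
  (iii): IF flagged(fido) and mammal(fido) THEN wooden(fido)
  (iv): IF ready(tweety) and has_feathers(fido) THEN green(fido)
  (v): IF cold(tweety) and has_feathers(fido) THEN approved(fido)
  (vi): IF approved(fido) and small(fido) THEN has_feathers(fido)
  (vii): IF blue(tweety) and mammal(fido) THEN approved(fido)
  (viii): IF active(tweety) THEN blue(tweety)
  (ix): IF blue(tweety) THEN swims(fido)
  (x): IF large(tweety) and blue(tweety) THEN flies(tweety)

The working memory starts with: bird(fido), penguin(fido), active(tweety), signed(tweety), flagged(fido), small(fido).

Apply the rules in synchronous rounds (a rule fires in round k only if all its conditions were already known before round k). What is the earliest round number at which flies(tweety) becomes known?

Round 1 fires (ii), (viii), giving mammal(fido), blue(tweety).
Round 2 fires (iii), (vii), (ix), giving wooden(fido), approved(fido), swims(fido).
Round 3 fires (vi), giving has_feathers(fido).
Round 4 fires (i), giving flies(tweety).
flies(tweety) first appears in round 4.

4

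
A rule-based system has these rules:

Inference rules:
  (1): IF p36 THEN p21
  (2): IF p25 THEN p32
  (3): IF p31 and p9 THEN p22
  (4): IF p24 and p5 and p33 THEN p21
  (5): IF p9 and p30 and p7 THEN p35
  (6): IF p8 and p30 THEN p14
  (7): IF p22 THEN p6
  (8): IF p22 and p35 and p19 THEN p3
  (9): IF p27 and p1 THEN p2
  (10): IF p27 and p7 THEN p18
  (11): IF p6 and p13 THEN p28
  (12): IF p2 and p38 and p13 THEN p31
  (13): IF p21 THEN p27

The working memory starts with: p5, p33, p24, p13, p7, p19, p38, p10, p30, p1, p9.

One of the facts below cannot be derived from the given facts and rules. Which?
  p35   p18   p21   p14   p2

Round 1 fires (4), (5), giving p21, p35.
Round 2 fires (13), giving p27.
Round 3 fires (9), (10), giving p2, p18.
Round 4 fires (12), giving p31.
Round 5 fires (3), giving p22.
Round 6 fires (7), (8), giving p6, p3.
Round 7 fires (11), giving p28.
Derived: p35 (round 1), p18 (round 3), p21 (round 1), p2 (round 3). p14 never appears in any round.

p14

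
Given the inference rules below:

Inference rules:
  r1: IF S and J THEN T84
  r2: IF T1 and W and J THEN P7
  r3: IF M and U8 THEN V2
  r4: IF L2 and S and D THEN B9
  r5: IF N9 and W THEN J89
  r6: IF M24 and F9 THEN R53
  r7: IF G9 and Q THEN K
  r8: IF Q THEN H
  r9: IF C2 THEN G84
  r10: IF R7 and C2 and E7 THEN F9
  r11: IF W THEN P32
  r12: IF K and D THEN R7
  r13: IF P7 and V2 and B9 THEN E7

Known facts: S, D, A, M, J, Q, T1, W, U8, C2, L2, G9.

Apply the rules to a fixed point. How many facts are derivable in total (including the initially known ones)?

23

Round 1: r1 [IF S and J THEN T84]; r2 [IF T1 and W and J THEN P7]; r3 [IF M and U8 THEN V2]; r4 [IF L2 and S and D THEN B9]; r7 [IF G9 and Q THEN K]; r8 [IF Q THEN H]; r9 [IF C2 THEN G84]; r11 [IF W THEN P32]. New: T84, P7, V2, B9, K, H, G84, P32.
Round 2: r12 [IF K and D THEN R7]; r13 [IF P7 and V2 and B9 THEN E7]. New: R7, E7.
Round 3: r10 [IF R7 and C2 and E7 THEN F9]. New: F9.
Closure: {A, B9, C2, D, E7, F9, G84, G9, H, J, K, L2, M, P32, P7, Q, R7, S, T1, T84, U8, V2, W} — 23 facts.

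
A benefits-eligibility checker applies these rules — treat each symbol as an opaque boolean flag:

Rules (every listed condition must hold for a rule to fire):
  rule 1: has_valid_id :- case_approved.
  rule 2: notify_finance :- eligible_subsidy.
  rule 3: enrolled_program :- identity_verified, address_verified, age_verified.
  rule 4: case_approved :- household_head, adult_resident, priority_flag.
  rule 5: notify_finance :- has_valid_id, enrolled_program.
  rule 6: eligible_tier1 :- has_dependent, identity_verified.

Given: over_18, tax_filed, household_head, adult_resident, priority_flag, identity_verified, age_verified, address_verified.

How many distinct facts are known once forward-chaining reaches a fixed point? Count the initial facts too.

Round 1: rule 3 [enrolled_program :- identity_verified, address_verified, age_verified.]; rule 4 [case_approved :- household_head, adult_resident, priority_flag.]. New: enrolled_program, case_approved.
Round 2: rule 1 [has_valid_id :- case_approved.]. New: has_valid_id.
Round 3: rule 5 [notify_finance :- has_valid_id, enrolled_program.]. New: notify_finance.
Closure: {address_verified, adult_resident, age_verified, case_approved, enrolled_program, has_valid_id, household_head, identity_verified, notify_finance, over_18, priority_flag, tax_filed} — 12 facts.

12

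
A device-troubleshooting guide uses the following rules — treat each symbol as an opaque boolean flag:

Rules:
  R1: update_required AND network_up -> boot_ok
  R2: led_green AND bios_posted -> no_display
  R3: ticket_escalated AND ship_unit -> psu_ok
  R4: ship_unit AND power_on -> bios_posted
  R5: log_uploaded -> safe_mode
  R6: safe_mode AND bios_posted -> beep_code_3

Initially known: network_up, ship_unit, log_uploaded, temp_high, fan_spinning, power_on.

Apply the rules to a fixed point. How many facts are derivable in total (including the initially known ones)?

9

Round 1 — R4, R5, derive bios_posted, safe_mode.
Round 2 — R6, derive beep_code_3.
Closure: {beep_code_3, bios_posted, fan_spinning, log_uploaded, network_up, power_on, safe_mode, ship_unit, temp_high} — 9 facts.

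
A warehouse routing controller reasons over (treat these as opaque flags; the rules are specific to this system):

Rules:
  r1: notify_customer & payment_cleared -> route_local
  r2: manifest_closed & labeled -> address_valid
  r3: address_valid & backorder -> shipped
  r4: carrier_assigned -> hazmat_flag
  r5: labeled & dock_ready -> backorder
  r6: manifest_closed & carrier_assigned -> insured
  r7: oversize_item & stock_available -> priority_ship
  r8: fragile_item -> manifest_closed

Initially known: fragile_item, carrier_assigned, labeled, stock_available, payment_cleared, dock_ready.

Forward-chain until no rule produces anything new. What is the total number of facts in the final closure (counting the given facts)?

12

Round 1: r4 [carrier_assigned -> hazmat_flag]; r5 [labeled & dock_ready -> backorder]; r8 [fragile_item -> manifest_closed]. New: hazmat_flag, backorder, manifest_closed.
Round 2: r2 [manifest_closed & labeled -> address_valid]; r6 [manifest_closed & carrier_assigned -> insured]. New: address_valid, insured.
Round 3: r3 [address_valid & backorder -> shipped]. New: shipped.
Closure: {address_valid, backorder, carrier_assigned, dock_ready, fragile_item, hazmat_flag, insured, labeled, manifest_closed, payment_cleared, shipped, stock_available} — 12 facts.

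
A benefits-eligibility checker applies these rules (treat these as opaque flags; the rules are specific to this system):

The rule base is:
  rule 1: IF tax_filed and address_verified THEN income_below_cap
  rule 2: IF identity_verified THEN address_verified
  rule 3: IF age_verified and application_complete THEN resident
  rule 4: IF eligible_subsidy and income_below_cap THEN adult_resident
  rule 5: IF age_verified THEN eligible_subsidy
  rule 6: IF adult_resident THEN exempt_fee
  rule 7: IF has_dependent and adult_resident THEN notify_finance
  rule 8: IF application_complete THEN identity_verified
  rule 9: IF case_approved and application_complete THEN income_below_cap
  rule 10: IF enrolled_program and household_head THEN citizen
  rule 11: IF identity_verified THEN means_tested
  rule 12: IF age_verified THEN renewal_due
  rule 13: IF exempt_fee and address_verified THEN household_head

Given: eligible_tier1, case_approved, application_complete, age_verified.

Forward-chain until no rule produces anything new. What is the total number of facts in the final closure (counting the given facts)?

14

Round 1: rule 3 [IF age_verified and application_complete THEN resident]; rule 5 [IF age_verified THEN eligible_subsidy]; rule 8 [IF application_complete THEN identity_verified]; rule 9 [IF case_approved and application_complete THEN income_below_cap]; rule 12 [IF age_verified THEN renewal_due]. Adds resident, eligible_subsidy, identity_verified, income_below_cap, renewal_due.
Round 2: rule 2 [IF identity_verified THEN address_verified]; rule 4 [IF eligible_subsidy and income_below_cap THEN adult_resident]; rule 11 [IF identity_verified THEN means_tested]. Adds address_verified, adult_resident, means_tested.
Round 3: rule 6 [IF adult_resident THEN exempt_fee]. Adds exempt_fee.
Round 4: rule 13 [IF exempt_fee and address_verified THEN household_head]. Adds household_head.
Closure: {address_verified, adult_resident, age_verified, application_complete, case_approved, eligible_subsidy, eligible_tier1, exempt_fee, household_head, identity_verified, income_below_cap, means_tested, renewal_due, resident} — 14 facts.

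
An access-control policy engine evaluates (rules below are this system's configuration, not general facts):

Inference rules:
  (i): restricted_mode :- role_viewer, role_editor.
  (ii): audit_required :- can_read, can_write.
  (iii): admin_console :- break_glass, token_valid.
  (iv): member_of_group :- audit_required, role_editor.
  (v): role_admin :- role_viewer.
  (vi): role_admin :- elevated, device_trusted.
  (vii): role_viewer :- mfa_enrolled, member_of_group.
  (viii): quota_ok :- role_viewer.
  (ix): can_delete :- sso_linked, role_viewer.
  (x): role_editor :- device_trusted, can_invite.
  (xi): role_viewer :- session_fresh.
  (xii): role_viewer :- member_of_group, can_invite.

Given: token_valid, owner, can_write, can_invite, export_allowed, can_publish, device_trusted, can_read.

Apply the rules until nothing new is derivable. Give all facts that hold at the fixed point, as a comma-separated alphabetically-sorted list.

audit_required, can_invite, can_publish, can_read, can_write, device_trusted, export_allowed, member_of_group, owner, quota_ok, restricted_mode, role_admin, role_editor, role_viewer, token_valid

Round 1: (ii) [audit_required :- can_read, can_write.]; (x) [role_editor :- device_trusted, can_invite.]. New: audit_required, role_editor.
Round 2: (iv) [member_of_group :- audit_required, role_editor.]. New: member_of_group.
Round 3: (xii) [role_viewer :- member_of_group, can_invite.]. New: role_viewer.
Round 4: (i) [restricted_mode :- role_viewer, role_editor.]; (v) [role_admin :- role_viewer.]; (viii) [quota_ok :- role_viewer.]. New: restricted_mode, role_admin, quota_ok.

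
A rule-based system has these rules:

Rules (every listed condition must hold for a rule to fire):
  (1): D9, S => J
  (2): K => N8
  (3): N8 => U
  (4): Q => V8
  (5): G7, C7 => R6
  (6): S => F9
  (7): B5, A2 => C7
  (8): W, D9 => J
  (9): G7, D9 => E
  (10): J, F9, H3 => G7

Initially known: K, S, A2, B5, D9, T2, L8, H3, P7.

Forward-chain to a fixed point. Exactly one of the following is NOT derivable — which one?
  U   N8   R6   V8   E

Round 1 — (1), (2), (6), (7), derive J, N8, F9, C7.
Round 2 — (3), (10), derive U, G7.
Round 3 — (5), (9), derive R6, E.
Derived: N8 (round 1), R6 (round 3), U (round 2), E (round 3). V8 never appears in any round.

V8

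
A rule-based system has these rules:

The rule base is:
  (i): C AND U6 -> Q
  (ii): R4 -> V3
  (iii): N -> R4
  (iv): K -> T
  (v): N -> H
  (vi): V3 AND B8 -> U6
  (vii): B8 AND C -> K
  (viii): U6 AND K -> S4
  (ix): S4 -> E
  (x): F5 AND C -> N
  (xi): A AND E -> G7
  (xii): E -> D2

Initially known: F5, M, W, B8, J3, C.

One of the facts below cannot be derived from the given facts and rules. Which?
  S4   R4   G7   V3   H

Round 1: (vii) [B8 AND C -> K]; (x) [F5 AND C -> N]. New: K, N.
Round 2: (iii) [N -> R4]; (iv) [K -> T]; (v) [N -> H]. New: R4, T, H.
Round 3: (ii) [R4 -> V3]. New: V3.
Round 4: (vi) [V3 AND B8 -> U6]. New: U6.
Round 5: (i) [C AND U6 -> Q]; (viii) [U6 AND K -> S4]. New: Q, S4.
Round 6: (ix) [S4 -> E]. New: E.
Round 7: (xii) [E -> D2]. New: D2.
Derived: V3 (round 3), S4 (round 5), H (round 2), R4 (round 2). G7 never appears in any round.

G7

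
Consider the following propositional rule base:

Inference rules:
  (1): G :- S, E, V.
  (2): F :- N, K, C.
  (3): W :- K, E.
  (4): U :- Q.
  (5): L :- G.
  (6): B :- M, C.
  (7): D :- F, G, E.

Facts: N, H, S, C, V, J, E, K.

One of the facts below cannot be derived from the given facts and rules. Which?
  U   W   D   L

Round 1: (1) [G :- S, E, V.]; (2) [F :- N, K, C.]; (3) [W :- K, E.]. Adds G, F, W.
Round 2: (5) [L :- G.]; (7) [D :- F, G, E.]. Adds L, D.
Derived: W (round 1), L (round 2), D (round 2). U never appears in any round.

U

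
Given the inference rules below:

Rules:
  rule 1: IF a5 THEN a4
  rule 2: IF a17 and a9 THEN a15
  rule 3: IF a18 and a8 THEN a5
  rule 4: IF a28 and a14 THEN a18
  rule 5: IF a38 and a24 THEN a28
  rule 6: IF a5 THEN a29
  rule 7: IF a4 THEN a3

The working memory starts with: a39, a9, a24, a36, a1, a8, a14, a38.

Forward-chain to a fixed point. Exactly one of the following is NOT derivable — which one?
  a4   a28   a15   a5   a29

a15

Round 1: rule 5 [IF a38 and a24 THEN a28]. New: a28.
Round 2: rule 4 [IF a28 and a14 THEN a18]. New: a18.
Round 3: rule 3 [IF a18 and a8 THEN a5]. New: a5.
Round 4: rule 1 [IF a5 THEN a4]; rule 6 [IF a5 THEN a29]. New: a4, a29.
Round 5: rule 7 [IF a4 THEN a3]. New: a3.
Derived: a29 (round 4), a28 (round 1), a4 (round 4), a5 (round 3). a15 never appears in any round.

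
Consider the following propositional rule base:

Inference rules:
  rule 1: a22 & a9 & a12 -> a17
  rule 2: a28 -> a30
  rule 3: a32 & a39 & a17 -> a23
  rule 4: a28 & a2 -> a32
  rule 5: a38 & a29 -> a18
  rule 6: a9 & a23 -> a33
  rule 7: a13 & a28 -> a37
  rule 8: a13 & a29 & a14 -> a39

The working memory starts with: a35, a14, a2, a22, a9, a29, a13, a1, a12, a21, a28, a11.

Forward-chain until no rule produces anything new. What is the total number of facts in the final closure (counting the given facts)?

Round 1: rule 1 [a22 & a9 & a12 -> a17]; rule 2 [a28 -> a30]; rule 4 [a28 & a2 -> a32]; rule 7 [a13 & a28 -> a37]; rule 8 [a13 & a29 & a14 -> a39]. New: a17, a30, a32, a37, a39.
Round 2: rule 3 [a32 & a39 & a17 -> a23]. New: a23.
Round 3: rule 6 [a9 & a23 -> a33]. New: a33.
Closure: {a1, a11, a12, a13, a14, a17, a2, a21, a22, a23, a28, a29, a30, a32, a33, a35, a37, a39, a9} — 19 facts.

19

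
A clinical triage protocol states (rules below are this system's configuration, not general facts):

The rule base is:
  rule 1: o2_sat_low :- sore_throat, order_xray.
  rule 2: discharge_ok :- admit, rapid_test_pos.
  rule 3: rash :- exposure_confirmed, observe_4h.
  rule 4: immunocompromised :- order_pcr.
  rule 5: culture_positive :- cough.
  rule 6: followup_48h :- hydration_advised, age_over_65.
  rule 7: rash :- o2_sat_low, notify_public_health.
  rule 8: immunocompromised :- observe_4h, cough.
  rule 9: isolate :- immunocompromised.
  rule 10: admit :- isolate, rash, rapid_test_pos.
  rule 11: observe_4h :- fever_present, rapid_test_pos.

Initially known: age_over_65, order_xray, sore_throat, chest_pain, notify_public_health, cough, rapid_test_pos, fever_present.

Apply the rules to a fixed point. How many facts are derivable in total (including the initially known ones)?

16

Round 1: rule 1 [o2_sat_low :- sore_throat, order_xray.]; rule 5 [culture_positive :- cough.]; rule 11 [observe_4h :- fever_present, rapid_test_pos.]. Adds o2_sat_low, culture_positive, observe_4h.
Round 2: rule 7 [rash :- o2_sat_low, notify_public_health.]; rule 8 [immunocompromised :- observe_4h, cough.]. Adds rash, immunocompromised.
Round 3: rule 9 [isolate :- immunocompromised.]. Adds isolate.
Round 4: rule 10 [admit :- isolate, rash, rapid_test_pos.]. Adds admit.
Round 5: rule 2 [discharge_ok :- admit, rapid_test_pos.]. Adds discharge_ok.
Closure: {admit, age_over_65, chest_pain, cough, culture_positive, discharge_ok, fever_present, immunocompromised, isolate, notify_public_health, o2_sat_low, observe_4h, order_xray, rapid_test_pos, rash, sore_throat} — 16 facts.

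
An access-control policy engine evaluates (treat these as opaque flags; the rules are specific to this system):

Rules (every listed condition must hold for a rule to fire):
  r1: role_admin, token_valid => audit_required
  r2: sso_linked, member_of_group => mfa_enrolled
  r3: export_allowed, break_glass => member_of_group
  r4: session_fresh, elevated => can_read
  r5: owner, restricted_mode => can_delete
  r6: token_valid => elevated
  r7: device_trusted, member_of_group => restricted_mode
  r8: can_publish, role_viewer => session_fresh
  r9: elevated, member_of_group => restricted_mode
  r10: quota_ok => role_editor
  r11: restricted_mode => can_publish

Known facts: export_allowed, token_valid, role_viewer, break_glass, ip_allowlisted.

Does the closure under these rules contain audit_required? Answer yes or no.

no

Round 1: r3 [export_allowed, break_glass => member_of_group]; r6 [token_valid => elevated]. Adds member_of_group, elevated.
Round 2: r9 [elevated, member_of_group => restricted_mode]. Adds restricted_mode.
Round 3: r11 [restricted_mode => can_publish]. Adds can_publish.
Round 4: r8 [can_publish, role_viewer => session_fresh]. Adds session_fresh.
Round 5: r4 [session_fresh, elevated => can_read]. Adds can_read.
Fixed point reached. audit_required is concluded only by r1; r1 needs role_admin (never derived).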